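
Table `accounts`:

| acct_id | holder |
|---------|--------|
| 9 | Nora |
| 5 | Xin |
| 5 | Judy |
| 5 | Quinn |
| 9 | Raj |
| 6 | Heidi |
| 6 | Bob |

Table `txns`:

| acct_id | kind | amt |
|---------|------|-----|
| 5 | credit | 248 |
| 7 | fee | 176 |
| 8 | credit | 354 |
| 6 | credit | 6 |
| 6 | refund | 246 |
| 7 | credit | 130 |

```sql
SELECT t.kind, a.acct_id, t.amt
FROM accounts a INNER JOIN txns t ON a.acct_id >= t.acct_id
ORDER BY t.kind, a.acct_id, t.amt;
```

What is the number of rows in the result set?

INNER JOIN keeps only pairs where the ON condition holds.
Matching on a.acct_id >= t.acct_id.
Matched pairs: 21.
Total: 21 rows.

21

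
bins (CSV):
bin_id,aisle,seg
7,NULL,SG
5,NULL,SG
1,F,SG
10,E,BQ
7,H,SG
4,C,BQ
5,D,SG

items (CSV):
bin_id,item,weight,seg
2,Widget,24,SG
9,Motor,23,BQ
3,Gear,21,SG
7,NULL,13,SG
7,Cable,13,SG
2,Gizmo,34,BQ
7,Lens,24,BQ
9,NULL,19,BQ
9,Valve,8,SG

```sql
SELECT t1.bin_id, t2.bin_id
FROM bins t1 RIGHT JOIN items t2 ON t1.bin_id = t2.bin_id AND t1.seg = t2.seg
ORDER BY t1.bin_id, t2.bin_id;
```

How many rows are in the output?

11

RIGHT JOIN keeps every row from `items`; unmatched rows get NULL for `bins`'s columns.
Matching on t1.bin_id = t2.bin_id AND t1.seg = t2.seg.
Matched pairs: 4; unmatched t2 rows kept: 7.
Total: 4 matched + 7 padded = 11 rows.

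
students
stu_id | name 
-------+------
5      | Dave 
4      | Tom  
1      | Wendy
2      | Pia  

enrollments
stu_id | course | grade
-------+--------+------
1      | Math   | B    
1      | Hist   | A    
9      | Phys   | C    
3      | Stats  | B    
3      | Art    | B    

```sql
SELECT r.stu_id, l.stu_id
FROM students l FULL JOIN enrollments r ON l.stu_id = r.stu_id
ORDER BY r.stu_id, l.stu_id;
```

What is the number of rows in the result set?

8

FULL OUTER JOIN keeps every row from both sides; unmatched rows get NULL for the other side's columns.
Matching on l.stu_id = r.stu_id.
- l row (stu_id=5): no match → kept, r columns NULL.
- l row (stu_id=4): no match → kept, r columns NULL.
- l row (stu_id=1): matches 2 r row(s) → 2 output row(s).
- l row (stu_id=2): no match → kept, r columns NULL.
- 3 r row(s) had no l match → kept, l columns NULL.
Total: 2 matched + 6 padded = 8 rows.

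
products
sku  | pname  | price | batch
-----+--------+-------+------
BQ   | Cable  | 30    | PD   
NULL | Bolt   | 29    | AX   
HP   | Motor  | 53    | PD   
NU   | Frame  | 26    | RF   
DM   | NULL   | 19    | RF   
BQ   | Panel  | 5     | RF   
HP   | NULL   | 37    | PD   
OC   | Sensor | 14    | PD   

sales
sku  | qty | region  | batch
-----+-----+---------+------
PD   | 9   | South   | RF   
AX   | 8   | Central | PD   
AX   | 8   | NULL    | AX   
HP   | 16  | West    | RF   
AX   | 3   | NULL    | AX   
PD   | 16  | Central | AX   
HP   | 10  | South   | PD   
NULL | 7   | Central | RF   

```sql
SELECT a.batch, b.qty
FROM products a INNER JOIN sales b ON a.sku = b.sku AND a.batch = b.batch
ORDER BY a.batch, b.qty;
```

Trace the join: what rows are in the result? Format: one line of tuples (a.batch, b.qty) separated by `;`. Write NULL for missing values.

INNER JOIN keeps only pairs where the ON condition holds.
Matching on a.sku = b.sku AND a.batch = b.batch. A NULL in a compared column never satisfies the condition.
Matched pairs: 2.

(PD, 10); (PD, 10)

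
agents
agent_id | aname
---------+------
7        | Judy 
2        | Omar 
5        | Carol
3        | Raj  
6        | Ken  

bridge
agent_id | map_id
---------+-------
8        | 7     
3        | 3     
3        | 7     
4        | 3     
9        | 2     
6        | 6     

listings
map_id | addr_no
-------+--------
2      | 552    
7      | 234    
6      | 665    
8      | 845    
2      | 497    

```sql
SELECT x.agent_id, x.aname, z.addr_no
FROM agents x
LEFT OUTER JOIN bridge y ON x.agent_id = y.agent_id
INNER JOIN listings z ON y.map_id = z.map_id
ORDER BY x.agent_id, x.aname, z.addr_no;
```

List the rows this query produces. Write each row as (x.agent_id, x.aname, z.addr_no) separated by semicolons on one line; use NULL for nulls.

Evaluate left to right. First `agents x LEFT JOIN bridge y` on agent_id: 6 row(s).
Then INNER JOIN `listings z` on map_id: keep only rows whose y.map_id appears in z.

(3, Raj, 234); (6, Ken, 665)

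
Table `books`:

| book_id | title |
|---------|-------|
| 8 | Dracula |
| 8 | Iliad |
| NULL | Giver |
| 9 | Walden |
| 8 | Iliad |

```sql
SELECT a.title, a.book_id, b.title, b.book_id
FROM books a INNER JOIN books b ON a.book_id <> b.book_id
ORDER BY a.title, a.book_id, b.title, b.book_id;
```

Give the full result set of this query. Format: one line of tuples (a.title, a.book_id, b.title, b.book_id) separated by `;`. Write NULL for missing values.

(Dracula, 8, Walden, 9); (Iliad, 8, Walden, 9); (Iliad, 8, Walden, 9); (Walden, 9, Dracula, 8); (Walden, 9, Iliad, 8); (Walden, 9, Iliad, 8)

INNER JOIN keeps only pairs where the ON condition holds.
Matching on a.book_id <> b.book_id. A NULL in a compared column never satisfies the condition.
Matched pairs: 6.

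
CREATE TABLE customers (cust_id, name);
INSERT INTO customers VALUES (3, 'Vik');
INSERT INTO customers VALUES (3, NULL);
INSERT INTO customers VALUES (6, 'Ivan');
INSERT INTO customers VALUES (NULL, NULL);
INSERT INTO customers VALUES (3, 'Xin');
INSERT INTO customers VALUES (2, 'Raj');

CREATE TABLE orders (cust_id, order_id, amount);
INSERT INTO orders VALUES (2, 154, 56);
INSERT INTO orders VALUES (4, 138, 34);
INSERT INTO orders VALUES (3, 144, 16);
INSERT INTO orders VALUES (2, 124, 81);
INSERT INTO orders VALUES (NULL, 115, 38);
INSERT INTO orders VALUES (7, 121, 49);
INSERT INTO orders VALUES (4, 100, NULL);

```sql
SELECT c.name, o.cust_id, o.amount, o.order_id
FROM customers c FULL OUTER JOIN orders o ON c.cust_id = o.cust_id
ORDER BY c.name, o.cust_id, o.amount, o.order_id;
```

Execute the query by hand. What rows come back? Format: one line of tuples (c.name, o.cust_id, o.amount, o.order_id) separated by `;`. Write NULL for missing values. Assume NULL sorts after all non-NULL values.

(Ivan, NULL, NULL, NULL); (Raj, 2, 56, 154); (Raj, 2, 81, 124); (Vik, 3, 16, 144); (Xin, 3, 16, 144); (NULL, 3, 16, 144); (NULL, 4, 34, 138); (NULL, 4, NULL, 100); (NULL, 7, 49, 121); (NULL, NULL, 38, 115); (NULL, NULL, NULL, NULL)

FULL OUTER JOIN keeps every row from both sides; unmatched rows get NULL for the other side's columns.
Matching on c.cust_id = o.cust_id. A NULL in a compared column never satisfies the condition.
- c[0] cust_id=3 → 1 match(es) in o → 1 row(s).
- c[1] cust_id=3 → 1 match(es) in o → 1 row(s).
- c[2] cust_id=6 → no match; kept with NULLs on the o side.
- c[3] cust_id=NULL → no match; kept with NULLs on the o side.
- c[4] cust_id=3 → 1 match(es) in o → 1 row(s).
- c[5] cust_id=2 → 2 match(es) in o → 2 row(s).
- plus 4 unmatched o row(s), each kept with NULL c columns.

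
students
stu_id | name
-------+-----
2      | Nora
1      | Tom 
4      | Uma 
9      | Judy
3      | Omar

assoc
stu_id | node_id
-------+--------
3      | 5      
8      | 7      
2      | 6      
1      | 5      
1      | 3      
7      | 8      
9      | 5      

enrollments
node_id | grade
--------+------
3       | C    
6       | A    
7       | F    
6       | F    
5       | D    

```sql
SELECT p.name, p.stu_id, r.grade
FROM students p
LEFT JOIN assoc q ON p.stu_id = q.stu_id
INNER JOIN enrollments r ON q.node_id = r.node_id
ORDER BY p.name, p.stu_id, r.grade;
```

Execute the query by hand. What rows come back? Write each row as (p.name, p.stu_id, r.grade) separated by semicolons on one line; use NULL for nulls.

(Judy, 9, D); (Nora, 2, A); (Nora, 2, F); (Omar, 3, D); (Tom, 1, C); (Tom, 1, D)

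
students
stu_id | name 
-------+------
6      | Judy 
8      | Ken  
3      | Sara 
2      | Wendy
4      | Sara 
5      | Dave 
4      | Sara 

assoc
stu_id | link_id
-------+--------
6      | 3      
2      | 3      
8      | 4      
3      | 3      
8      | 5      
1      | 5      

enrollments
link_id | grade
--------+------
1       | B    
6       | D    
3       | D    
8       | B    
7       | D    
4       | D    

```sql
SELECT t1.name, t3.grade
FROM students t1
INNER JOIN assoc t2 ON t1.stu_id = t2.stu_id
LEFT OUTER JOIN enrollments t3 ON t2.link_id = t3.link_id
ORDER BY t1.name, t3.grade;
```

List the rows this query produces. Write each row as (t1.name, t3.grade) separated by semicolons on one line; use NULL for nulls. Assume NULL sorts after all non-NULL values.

(Judy, D); (Ken, D); (Ken, NULL); (Sara, D); (Wendy, D)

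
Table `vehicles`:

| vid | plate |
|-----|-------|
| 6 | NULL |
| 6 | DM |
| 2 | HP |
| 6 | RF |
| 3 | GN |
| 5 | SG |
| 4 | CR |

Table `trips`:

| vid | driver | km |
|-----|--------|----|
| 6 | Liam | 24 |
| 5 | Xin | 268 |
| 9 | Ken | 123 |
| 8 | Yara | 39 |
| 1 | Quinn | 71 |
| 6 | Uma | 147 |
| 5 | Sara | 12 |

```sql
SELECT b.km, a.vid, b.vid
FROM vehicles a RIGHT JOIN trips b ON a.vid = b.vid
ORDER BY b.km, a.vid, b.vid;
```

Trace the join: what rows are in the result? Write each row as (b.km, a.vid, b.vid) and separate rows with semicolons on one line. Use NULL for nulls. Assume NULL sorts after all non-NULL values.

RIGHT JOIN keeps every row from `trips`; unmatched rows get NULL for `vehicles`'s columns.
Matching on a.vid = b.vid.
- a row (vid=6): matches 2 b row(s) → 2 output row(s).
- a row (vid=6): matches 2 b row(s) → 2 output row(s).
- a row (vid=2): no match.
- a row (vid=6): matches 2 b row(s) → 2 output row(s).
- a row (vid=3): no match.
- a row (vid=5): matches 2 b row(s) → 2 output row(s).
- a row (vid=4): no match.
- 3 b row(s) had no a match → kept, a columns NULL.

(12, 5, 5); (24, 6, 6); (24, 6, 6); (24, 6, 6); (39, NULL, 8); (71, NULL, 1); (123, NULL, 9); (147, 6, 6); (147, 6, 6); (147, 6, 6); (268, 5, 5)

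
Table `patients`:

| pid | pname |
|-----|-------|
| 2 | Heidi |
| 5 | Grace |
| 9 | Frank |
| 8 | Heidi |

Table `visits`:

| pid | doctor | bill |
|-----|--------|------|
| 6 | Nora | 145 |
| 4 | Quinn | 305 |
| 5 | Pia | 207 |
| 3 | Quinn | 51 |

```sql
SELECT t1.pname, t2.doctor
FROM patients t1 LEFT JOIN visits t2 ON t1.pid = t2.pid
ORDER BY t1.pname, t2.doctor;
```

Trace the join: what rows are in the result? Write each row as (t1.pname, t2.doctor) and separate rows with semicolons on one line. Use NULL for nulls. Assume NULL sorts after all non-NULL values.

(Frank, NULL); (Grace, Pia); (Heidi, NULL); (Heidi, NULL)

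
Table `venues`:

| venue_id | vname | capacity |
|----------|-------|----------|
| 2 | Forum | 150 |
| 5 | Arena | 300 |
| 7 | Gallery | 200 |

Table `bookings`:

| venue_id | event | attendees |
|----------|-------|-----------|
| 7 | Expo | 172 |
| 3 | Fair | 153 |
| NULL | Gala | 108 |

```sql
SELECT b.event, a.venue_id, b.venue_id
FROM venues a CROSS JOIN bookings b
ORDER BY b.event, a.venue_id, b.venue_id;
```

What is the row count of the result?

9

CROSS JOIN pairs every row of `venues` with every row of `bookings`: 3 × 3 = 9 rows.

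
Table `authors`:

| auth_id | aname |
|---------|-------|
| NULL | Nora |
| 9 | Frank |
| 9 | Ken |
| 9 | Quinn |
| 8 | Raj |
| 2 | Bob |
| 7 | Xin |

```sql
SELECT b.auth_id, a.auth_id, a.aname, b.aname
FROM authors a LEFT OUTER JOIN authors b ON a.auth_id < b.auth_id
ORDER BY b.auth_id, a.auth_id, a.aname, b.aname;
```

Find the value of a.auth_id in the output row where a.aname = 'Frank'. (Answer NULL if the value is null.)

9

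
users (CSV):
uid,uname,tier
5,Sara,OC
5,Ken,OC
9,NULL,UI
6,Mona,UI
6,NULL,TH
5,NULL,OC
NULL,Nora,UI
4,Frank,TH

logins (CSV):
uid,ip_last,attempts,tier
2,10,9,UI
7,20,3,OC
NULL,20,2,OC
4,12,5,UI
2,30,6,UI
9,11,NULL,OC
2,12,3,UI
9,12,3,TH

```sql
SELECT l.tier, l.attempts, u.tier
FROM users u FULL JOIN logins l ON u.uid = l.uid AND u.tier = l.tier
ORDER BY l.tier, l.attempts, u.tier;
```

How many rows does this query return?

FULL OUTER JOIN keeps every row from both sides; unmatched rows get NULL for the other side's columns.
Matching on u.uid = l.uid AND u.tier = l.tier. A NULL in a compared column never satisfies the condition.
- u row (uid=5, tier=OC): no match → kept, l columns NULL.
- u row (uid=5, tier=OC): no match → kept, l columns NULL.
- u row (uid=9, tier=UI): no match → kept, l columns NULL.
- u row (uid=6, tier=UI): no match → kept, l columns NULL.
- u row (uid=6, tier=TH): no match → kept, l columns NULL.
- u row (uid=5, tier=OC): no match → kept, l columns NULL.
- u row (uid=NULL, tier=UI): no match → kept, l columns NULL.
- u row (uid=4, tier=TH): no match → kept, l columns NULL.
- 8 row(s) from l found no u partner → padded with NULL.
Total: 0 matched + 16 padded = 16 rows.

16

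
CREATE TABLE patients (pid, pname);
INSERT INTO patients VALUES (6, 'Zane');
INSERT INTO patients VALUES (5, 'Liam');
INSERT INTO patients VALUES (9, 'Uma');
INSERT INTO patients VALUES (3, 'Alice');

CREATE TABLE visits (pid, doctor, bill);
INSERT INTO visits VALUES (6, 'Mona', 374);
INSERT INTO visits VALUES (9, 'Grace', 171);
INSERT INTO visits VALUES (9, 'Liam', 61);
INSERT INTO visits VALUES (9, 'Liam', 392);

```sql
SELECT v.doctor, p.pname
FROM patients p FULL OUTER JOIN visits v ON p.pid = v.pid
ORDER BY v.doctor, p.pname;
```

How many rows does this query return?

6

FULL OUTER JOIN keeps every row from both sides; unmatched rows get NULL for the other side's columns.
Matching on p.pid = v.pid.
- pid=6: 1 matching v row(s), so 1 row(s) emitted.
- pid=5: no v row matches, row kept with v columns NULL.
- pid=9: 3 matching v row(s), so 3 row(s) emitted.
- pid=3: no v row matches, row kept with v columns NULL.
Total: 4 matched + 2 padded = 6 rows.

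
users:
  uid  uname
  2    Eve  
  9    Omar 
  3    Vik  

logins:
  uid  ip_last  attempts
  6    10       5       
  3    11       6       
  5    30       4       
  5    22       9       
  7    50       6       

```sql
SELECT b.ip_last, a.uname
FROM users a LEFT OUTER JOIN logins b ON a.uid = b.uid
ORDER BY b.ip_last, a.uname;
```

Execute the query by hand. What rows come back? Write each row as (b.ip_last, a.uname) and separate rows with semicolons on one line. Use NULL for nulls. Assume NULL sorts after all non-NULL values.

(11, Vik); (NULL, Eve); (NULL, Omar)

LEFT JOIN keeps every row from `users`; unmatched rows get NULL for `logins`'s columns.
Matching on a.uid = b.uid.
- a[0] uid=2 → no match; kept with NULLs on the b side.
- a[1] uid=9 → no match; kept with NULLs on the b side.
- a[2] uid=3 → 1 match(es) in b → 1 row(s).
After projecting and ordering:
b.ip_last | a.uname
11 | Vik
NULL | Eve
NULL | Omar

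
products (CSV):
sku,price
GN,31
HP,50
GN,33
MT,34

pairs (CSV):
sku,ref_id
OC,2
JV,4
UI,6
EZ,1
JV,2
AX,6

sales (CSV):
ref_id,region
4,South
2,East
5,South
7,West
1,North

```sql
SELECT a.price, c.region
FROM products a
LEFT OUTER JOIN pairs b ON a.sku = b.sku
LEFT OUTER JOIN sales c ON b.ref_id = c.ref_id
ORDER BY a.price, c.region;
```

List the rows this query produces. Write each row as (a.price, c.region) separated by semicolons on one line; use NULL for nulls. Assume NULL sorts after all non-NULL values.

Joins associate left-to-right: products LEFT JOIN pairs on sku gives 4 intermediate row(s).
Then LEFT JOIN `sales c` on ref_id: each of those 4 rows is kept; rows whose b.ref_id has no match in c get NULL for c's columns.

(31, NULL); (33, NULL); (34, NULL); (50, NULL)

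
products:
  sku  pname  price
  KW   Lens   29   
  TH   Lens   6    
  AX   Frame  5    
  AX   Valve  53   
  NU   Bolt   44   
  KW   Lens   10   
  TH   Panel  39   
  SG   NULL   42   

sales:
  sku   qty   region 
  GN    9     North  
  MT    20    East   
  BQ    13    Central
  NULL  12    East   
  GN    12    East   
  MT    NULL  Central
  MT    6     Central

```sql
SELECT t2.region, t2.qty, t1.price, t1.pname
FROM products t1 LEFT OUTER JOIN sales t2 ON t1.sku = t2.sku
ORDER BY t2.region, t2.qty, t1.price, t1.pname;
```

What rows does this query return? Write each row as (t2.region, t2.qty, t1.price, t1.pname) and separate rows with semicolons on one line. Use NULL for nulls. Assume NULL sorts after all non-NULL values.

LEFT JOIN keeps every row from `products`; unmatched rows get NULL for `sales`'s columns.
Matching on t1.sku = t2.sku. A NULL in a compared column never satisfies the condition.
- t1 row (sku=KW): no match → kept, t2 columns NULL.
- t1 row (sku=TH): no match → kept, t2 columns NULL.
- t1 row (sku=AX): no match → kept, t2 columns NULL.
- t1 row (sku=AX): no match → kept, t2 columns NULL.
- t1 row (sku=NU): no match → kept, t2 columns NULL.
- t1 row (sku=KW): no match → kept, t2 columns NULL.
- t1 row (sku=TH): no match → kept, t2 columns NULL.
- t1 row (sku=SG): no match → kept, t2 columns NULL.
After projecting and ordering:
t2.region | t2.qty | t1.price | t1.pname
NULL | NULL | 5 | Frame
NULL | NULL | 6 | Lens
NULL | NULL | 10 | Lens
NULL | NULL | 29 | Lens
NULL | NULL | 39 | Panel
NULL | NULL | 42 | NULL
NULL | NULL | 44 | Bolt
NULL | NULL | 53 | Valve

(NULL, NULL, 5, Frame); (NULL, NULL, 6, Lens); (NULL, NULL, 10, Lens); (NULL, NULL, 29, Lens); (NULL, NULL, 39, Panel); (NULL, NULL, 42, NULL); (NULL, NULL, 44, Bolt); (NULL, NULL, 53, Valve)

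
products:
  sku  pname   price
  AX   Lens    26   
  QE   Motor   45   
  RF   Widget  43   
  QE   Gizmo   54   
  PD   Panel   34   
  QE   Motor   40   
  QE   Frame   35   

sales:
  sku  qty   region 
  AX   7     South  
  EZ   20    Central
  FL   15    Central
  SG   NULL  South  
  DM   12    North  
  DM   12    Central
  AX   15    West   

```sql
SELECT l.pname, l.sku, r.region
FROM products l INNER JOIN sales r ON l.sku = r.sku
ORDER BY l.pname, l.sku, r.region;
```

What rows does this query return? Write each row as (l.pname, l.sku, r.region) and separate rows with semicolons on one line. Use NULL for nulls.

INNER JOIN keeps only pairs where the ON condition holds.
Matching on l.sku = r.sku.
- sku=AX: 2 matching r row(s), so 2 row(s) emitted.
- sku=QE: no matching r row, dropped.
- sku=RF: no matching r row, dropped.
- sku=QE: no matching r row, dropped.
- sku=PD: no matching r row, dropped.
- sku=QE: no matching r row, dropped.
- sku=QE: no matching r row, dropped.
After projecting and ordering:
l.pname | l.sku | r.region
Lens | AX | South
Lens | AX | West

(Lens, AX, South); (Lens, AX, West)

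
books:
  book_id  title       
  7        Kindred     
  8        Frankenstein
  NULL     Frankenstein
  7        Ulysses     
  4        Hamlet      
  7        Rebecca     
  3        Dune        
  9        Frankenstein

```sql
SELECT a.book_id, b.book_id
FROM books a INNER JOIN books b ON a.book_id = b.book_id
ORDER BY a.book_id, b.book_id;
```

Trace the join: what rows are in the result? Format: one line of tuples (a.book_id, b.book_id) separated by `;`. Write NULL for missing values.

INNER JOIN keeps only pairs where the ON condition holds.
Matching on a.book_id = b.book_id. A NULL in a compared column never satisfies the condition.
- book_id=7: 3 matching b row(s), so 3 row(s) emitted.
- book_id=8: 1 matching b row(s), so 1 row(s) emitted.
- book_id=NULL: no matching b row, dropped.
- book_id=7: 3 matching b row(s), so 3 row(s) emitted.
- book_id=4: 1 matching b row(s), so 1 row(s) emitted.
- book_id=7: 3 matching b row(s), so 3 row(s) emitted.
- book_id=3: 1 matching b row(s), so 1 row(s) emitted.
- book_id=9: 1 matching b row(s), so 1 row(s) emitted.

(3, 3); (4, 4); (7, 7); (7, 7); (7, 7); (7, 7); (7, 7); (7, 7); (7, 7); (7, 7); (7, 7); (8, 8); (9, 9)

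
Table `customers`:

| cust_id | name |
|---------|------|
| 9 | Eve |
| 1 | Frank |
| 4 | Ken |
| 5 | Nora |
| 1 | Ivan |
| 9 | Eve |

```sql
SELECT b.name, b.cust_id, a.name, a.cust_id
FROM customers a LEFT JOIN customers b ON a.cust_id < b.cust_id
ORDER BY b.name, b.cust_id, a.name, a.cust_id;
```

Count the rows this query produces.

LEFT JOIN keeps every row from `customers a`; unmatched rows get NULL for `customers b`'s columns.
Matching on a.cust_id < b.cust_id.
Matched pairs: 13; unmatched a rows kept: 2.
Total: 13 matched + 2 padded = 15 rows.

15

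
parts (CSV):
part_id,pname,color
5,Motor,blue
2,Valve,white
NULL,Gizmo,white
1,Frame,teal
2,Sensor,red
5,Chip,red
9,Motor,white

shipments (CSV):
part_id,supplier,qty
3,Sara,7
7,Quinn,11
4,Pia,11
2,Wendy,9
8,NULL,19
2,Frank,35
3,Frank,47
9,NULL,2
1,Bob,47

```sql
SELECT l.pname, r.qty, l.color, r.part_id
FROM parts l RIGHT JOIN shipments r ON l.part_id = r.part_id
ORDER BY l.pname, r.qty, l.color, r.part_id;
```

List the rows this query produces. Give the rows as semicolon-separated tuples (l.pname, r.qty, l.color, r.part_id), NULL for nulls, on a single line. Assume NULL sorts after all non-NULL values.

RIGHT JOIN keeps every row from `shipments`; unmatched rows get NULL for `parts`'s columns.
Matching on l.part_id = r.part_id. A NULL in a compared column never satisfies the condition.
- l[0] part_id=5 → no match.
- l[1] part_id=2 → 2 match(es) in r → 2 row(s).
- l[2] part_id=NULL → no match.
- l[3] part_id=1 → 1 match(es) in r → 1 row(s).
- l[4] part_id=2 → 2 match(es) in r → 2 row(s).
- l[5] part_id=5 → no match.
- l[6] part_id=9 → 1 match(es) in r → 1 row(s).
- plus 5 unmatched r row(s), each kept with NULL l columns.

(Frame, 47, teal, 1); (Motor, 2, white, 9); (Sensor, 9, red, 2); (Sensor, 35, red, 2); (Valve, 9, white, 2); (Valve, 35, white, 2); (NULL, 7, NULL, 3); (NULL, 11, NULL, 4); (NULL, 11, NULL, 7); (NULL, 19, NULL, 8); (NULL, 47, NULL, 3)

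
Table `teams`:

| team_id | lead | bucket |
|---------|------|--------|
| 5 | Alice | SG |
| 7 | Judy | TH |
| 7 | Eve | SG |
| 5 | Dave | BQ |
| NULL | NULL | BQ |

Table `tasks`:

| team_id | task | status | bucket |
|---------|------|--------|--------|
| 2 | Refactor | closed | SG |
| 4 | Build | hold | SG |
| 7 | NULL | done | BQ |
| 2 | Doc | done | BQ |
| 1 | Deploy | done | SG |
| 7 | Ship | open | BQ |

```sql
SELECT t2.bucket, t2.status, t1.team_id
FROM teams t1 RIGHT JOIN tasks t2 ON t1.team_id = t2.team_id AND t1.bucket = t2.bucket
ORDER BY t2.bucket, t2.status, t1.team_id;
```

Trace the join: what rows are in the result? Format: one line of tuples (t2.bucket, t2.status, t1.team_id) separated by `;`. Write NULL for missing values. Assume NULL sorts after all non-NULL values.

RIGHT JOIN keeps every row from `tasks`; unmatched rows get NULL for `teams`'s columns.
Matching on t1.team_id = t2.team_id AND t1.bucket = t2.bucket. A NULL in a compared column never satisfies the condition.
- t1 (team_id=5, bucket=SG) has no partner in t2.
- t1 (team_id=7, bucket=TH) has no partner in t2.
- t1 (team_id=7, bucket=SG) has no partner in t2.
- t1 (team_id=5, bucket=BQ) has no partner in t2.
- t1 (team_id=NULL, bucket=BQ) has no partner in t2.
- 6 t2 row(s) had no t1 match → kept, t1 columns NULL.
After projecting and ordering:
t2.bucket | t2.status | t1.team_id
BQ | done | NULL
BQ | done | NULL
BQ | open | NULL
SG | closed | NULL
SG | done | NULL
SG | hold | NULL

(BQ, done, NULL); (BQ, done, NULL); (BQ, open, NULL); (SG, closed, NULL); (SG, done, NULL); (SG, hold, NULL)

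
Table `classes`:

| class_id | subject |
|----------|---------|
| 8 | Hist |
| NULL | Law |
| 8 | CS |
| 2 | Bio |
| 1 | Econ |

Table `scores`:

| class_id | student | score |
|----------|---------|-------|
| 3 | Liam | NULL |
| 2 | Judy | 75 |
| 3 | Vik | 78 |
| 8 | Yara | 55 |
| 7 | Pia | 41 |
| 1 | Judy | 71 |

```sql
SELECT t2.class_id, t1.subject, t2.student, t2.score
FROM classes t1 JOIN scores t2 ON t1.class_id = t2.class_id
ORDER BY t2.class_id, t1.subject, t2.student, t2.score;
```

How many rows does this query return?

INNER JOIN keeps only pairs where the ON condition holds.
Matching on t1.class_id = t2.class_id. A NULL in a compared column never satisfies the condition.
- t1 (class_id=8) pairs with 1 row(s) of t2.
- t1 (class_id=NULL) has no partner → excluded.
- t1 (class_id=8) pairs with 1 row(s) of t2.
- t1 (class_id=2) pairs with 1 row(s) of t2.
- t1 (class_id=1) pairs with 1 row(s) of t2.
Total: 4 rows.

4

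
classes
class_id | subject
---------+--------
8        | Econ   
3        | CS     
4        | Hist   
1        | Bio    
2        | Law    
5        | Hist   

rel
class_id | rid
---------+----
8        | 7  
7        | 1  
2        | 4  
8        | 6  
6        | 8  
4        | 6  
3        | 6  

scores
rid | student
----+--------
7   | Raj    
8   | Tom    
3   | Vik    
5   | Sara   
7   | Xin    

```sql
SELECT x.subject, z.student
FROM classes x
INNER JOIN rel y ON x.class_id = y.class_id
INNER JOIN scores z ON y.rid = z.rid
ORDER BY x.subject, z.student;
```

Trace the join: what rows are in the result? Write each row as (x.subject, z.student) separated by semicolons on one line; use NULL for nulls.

(Econ, Raj); (Econ, Xin)

Joins associate left-to-right: classes INNER JOIN rel on class_id gives 5 intermediate row(s).
Then INNER JOIN `scores z` on rid: keep only rows whose y.rid appears in z.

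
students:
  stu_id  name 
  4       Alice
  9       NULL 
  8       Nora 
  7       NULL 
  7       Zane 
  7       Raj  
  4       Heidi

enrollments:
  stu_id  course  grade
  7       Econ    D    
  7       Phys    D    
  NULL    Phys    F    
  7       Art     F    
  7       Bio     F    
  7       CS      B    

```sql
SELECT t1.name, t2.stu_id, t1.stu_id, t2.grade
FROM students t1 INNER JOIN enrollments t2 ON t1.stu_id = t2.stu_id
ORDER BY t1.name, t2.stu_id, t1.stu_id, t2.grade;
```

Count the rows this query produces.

15

INNER JOIN keeps only pairs where the ON condition holds.
Matching on t1.stu_id = t2.stu_id. A NULL in a compared column never satisfies the condition.
- stu_id=4: no matching t2 row, dropped.
- stu_id=9: no matching t2 row, dropped.
- stu_id=8: no matching t2 row, dropped.
- stu_id=7: 5 matching t2 row(s), so 5 row(s) emitted.
- stu_id=7: 5 matching t2 row(s), so 5 row(s) emitted.
- stu_id=7: 5 matching t2 row(s), so 5 row(s) emitted.
- stu_id=4: no matching t2 row, dropped.
Total: 15 rows.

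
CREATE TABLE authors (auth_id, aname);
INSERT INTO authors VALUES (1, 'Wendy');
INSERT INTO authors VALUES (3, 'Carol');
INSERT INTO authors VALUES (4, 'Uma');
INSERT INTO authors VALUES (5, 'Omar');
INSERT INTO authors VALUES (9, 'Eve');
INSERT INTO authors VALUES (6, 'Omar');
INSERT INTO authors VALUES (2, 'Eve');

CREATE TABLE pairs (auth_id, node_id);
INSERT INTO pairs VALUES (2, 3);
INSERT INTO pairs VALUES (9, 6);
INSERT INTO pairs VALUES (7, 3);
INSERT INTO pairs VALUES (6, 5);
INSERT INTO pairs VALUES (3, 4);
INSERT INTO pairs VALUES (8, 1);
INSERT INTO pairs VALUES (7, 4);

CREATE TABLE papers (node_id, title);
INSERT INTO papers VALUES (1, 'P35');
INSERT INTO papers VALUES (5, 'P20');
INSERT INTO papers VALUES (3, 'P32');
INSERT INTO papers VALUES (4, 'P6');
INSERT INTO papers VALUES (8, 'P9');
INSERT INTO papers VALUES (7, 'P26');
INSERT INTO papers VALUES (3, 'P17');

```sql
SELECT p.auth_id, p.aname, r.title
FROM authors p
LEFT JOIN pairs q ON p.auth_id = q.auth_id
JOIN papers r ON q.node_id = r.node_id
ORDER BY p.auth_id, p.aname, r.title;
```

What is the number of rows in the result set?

4

Joins associate left-to-right: authors LEFT JOIN pairs on auth_id gives 7 intermediate row(s).
Then INNER JOIN `papers r` on node_id: keep only rows whose q.node_id appears in r.
Result: 4 row(s).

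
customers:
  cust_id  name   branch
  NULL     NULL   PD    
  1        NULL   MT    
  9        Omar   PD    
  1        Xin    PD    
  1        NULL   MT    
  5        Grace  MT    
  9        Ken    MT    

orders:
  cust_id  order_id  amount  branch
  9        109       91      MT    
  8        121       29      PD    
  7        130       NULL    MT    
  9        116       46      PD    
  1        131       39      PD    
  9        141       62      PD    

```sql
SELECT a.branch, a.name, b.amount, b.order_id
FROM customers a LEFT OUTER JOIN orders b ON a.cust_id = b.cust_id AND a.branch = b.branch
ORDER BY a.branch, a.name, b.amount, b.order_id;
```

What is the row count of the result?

8

LEFT JOIN keeps every row from `customers`; unmatched rows get NULL for `orders`'s columns.
Matching on a.cust_id = b.cust_id AND a.branch = b.branch. A NULL in a compared column never satisfies the condition.
- a (cust_id=NULL, branch=PD) has no partner → padded with NULL.
- a (cust_id=1, branch=MT) has no partner → padded with NULL.
- a (cust_id=9, branch=PD) pairs with 2 row(s) of b.
- a (cust_id=1, branch=PD) pairs with 1 row(s) of b.
- a (cust_id=1, branch=MT) has no partner → padded with NULL.
- a (cust_id=5, branch=MT) has no partner → padded with NULL.
- a (cust_id=9, branch=MT) pairs with 1 row(s) of b.
Total: 4 matched + 4 padded = 8 rows.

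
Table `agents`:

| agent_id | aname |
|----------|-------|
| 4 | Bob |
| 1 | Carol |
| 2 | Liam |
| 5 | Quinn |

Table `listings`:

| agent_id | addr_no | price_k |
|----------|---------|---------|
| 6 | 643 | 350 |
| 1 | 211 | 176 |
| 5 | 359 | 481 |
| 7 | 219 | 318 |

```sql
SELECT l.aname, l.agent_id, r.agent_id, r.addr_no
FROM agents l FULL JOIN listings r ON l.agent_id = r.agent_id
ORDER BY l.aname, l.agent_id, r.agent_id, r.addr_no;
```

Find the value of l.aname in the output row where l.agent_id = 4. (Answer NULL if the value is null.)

FULL OUTER JOIN keeps every row from both sides; unmatched rows get NULL for the other side's columns.
Matching on l.agent_id = r.agent_id.
Matched pairs: 2; unmatched l rows kept: 2; unmatched r rows kept: 2.

Bob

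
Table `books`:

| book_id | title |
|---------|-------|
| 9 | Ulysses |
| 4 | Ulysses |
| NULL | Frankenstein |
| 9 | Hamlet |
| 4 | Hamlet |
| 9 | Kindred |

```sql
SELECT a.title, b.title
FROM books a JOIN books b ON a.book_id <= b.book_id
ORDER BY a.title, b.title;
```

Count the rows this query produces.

INNER JOIN keeps only pairs where the ON condition holds.
Matching on a.book_id <= b.book_id. A NULL in a compared column never satisfies the condition.
- book_id=9: 3 matching b row(s), so 3 row(s) emitted.
- book_id=4: 5 matching b row(s), so 5 row(s) emitted.
- book_id=NULL: no matching b row, dropped.
- book_id=9: 3 matching b row(s), so 3 row(s) emitted.
- book_id=4: 5 matching b row(s), so 5 row(s) emitted.
- book_id=9: 3 matching b row(s), so 3 row(s) emitted.
Total: 19 rows.

19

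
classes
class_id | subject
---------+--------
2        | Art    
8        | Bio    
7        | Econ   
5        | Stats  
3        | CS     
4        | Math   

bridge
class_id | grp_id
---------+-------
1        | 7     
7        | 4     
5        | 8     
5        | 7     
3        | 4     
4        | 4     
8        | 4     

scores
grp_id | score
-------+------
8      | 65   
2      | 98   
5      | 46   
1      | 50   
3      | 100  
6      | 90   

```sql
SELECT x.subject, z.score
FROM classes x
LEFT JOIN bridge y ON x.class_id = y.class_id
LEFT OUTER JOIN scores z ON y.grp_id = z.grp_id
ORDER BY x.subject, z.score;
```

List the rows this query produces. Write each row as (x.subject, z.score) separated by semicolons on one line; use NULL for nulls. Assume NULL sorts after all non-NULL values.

(Art, NULL); (Bio, NULL); (CS, NULL); (Econ, NULL); (Math, NULL); (Stats, 65); (Stats, NULL)

Joins associate left-to-right: classes LEFT JOIN bridge on class_id gives 7 intermediate row(s).
Then LEFT JOIN `scores z` on grp_id: each of those 7 rows is kept; rows whose y.grp_id has no match in z get NULL for z's columns.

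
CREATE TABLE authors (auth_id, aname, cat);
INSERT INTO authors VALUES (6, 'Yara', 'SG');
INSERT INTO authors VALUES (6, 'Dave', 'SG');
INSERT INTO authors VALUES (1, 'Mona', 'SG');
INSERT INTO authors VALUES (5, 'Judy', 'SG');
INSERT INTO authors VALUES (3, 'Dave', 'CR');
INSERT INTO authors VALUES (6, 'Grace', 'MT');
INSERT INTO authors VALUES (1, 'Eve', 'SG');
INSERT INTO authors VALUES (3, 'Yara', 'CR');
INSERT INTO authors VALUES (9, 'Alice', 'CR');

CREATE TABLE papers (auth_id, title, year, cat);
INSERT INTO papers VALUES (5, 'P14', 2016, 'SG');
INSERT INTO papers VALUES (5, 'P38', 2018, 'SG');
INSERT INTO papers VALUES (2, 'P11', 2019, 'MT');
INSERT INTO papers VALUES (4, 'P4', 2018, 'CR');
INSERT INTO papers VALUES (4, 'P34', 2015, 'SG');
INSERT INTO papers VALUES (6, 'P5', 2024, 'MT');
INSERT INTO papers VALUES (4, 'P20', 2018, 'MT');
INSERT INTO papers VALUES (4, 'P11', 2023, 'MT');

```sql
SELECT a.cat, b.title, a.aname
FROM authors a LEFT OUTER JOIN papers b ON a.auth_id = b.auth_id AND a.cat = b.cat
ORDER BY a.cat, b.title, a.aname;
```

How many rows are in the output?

10

LEFT JOIN keeps every row from `authors`; unmatched rows get NULL for `papers`'s columns.
Matching on a.auth_id = b.auth_id AND a.cat = b.cat.
- a (auth_id=6, cat=SG) has no partner → padded with NULL.
- a (auth_id=6, cat=SG) has no partner → padded with NULL.
- a (auth_id=1, cat=SG) has no partner → padded with NULL.
- a (auth_id=5, cat=SG) pairs with 2 row(s) of b.
- a (auth_id=3, cat=CR) has no partner → padded with NULL.
- a (auth_id=6, cat=MT) pairs with 1 row(s) of b.
- a (auth_id=1, cat=SG) has no partner → padded with NULL.
- a (auth_id=3, cat=CR) has no partner → padded with NULL.
- a (auth_id=9, cat=CR) has no partner → padded with NULL.
Total: 3 matched + 7 padded = 10 rows.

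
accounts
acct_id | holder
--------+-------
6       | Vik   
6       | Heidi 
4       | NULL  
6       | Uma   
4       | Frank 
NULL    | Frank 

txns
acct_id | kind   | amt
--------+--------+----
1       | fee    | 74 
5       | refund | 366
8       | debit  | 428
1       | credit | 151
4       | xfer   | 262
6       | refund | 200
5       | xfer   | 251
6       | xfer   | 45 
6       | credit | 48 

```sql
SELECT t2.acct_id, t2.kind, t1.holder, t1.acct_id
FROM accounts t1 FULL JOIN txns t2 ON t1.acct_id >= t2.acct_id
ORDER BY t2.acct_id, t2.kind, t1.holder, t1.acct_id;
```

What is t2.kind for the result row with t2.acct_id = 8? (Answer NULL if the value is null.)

debit

FULL OUTER JOIN keeps every row from both sides; unmatched rows get NULL for the other side's columns.
Matching on t1.acct_id >= t2.acct_id. A NULL in a compared column never satisfies the condition.
- acct_id=6: 8 matching t2 row(s), so 8 row(s) emitted.
- acct_id=6: 8 matching t2 row(s), so 8 row(s) emitted.
- acct_id=4: 3 matching t2 row(s), so 3 row(s) emitted.
- acct_id=6: 8 matching t2 row(s), so 8 row(s) emitted.
- acct_id=4: 3 matching t2 row(s), so 3 row(s) emitted.
- acct_id=NULL: no t2 row matches, row kept with t2 columns NULL.
- 1 row(s) from t2 found no t1 partner → padded with NULL.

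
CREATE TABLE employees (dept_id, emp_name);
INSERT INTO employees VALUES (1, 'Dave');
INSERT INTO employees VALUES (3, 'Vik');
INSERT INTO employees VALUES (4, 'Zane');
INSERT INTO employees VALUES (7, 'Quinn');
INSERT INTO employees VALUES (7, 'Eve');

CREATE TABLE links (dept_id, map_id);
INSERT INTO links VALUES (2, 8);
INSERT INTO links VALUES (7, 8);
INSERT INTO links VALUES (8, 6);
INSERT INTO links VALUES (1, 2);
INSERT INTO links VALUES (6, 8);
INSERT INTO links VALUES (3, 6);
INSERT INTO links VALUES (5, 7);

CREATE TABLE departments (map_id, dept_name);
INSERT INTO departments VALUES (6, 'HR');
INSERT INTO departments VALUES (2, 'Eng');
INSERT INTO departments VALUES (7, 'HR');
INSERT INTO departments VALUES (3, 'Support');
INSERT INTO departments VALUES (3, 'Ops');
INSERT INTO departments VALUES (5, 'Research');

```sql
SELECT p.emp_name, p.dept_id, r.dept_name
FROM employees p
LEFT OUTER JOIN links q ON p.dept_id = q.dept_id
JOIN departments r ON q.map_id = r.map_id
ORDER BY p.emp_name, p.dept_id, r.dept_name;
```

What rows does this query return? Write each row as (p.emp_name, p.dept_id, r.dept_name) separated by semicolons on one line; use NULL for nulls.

Joins associate left-to-right: employees LEFT JOIN links on dept_id gives 5 intermediate row(s).
Then INNER JOIN `departments r` on map_id: keep only rows whose q.map_id appears in r.

(Dave, 1, Eng); (Vik, 3, HR)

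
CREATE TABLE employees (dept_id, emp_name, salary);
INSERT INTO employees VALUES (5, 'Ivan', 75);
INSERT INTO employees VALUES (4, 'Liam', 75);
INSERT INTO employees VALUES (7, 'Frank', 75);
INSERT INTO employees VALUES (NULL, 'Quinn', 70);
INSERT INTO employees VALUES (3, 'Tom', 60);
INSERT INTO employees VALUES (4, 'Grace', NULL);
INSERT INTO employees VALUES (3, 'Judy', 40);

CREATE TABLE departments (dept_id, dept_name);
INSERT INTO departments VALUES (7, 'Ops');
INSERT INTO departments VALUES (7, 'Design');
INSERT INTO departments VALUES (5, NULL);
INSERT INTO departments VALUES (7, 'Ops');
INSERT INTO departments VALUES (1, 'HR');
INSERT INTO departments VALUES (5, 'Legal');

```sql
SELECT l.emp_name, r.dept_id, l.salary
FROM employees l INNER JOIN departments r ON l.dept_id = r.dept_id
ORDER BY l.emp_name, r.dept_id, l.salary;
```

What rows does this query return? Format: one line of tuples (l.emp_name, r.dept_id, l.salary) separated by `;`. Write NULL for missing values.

(Frank, 7, 75); (Frank, 7, 75); (Frank, 7, 75); (Ivan, 5, 75); (Ivan, 5, 75)

INNER JOIN keeps only pairs where the ON condition holds.
Matching on l.dept_id = r.dept_id. A NULL in a compared column never satisfies the condition.
- l[0] dept_id=5 → 2 match(es) in r → 2 row(s).
- l[1] dept_id=4 → no match; dropped.
- l[2] dept_id=7 → 3 match(es) in r → 3 row(s).
- l[3] dept_id=NULL → no match; dropped.
- l[4] dept_id=3 → no match; dropped.
- l[5] dept_id=4 → no match; dropped.
- l[6] dept_id=3 → no match; dropped.
After projecting and ordering:
l.emp_name | r.dept_id | l.salary
Frank | 7 | 75
Frank | 7 | 75
Frank | 7 | 75
Ivan | 5 | 75
Ivan | 5 | 75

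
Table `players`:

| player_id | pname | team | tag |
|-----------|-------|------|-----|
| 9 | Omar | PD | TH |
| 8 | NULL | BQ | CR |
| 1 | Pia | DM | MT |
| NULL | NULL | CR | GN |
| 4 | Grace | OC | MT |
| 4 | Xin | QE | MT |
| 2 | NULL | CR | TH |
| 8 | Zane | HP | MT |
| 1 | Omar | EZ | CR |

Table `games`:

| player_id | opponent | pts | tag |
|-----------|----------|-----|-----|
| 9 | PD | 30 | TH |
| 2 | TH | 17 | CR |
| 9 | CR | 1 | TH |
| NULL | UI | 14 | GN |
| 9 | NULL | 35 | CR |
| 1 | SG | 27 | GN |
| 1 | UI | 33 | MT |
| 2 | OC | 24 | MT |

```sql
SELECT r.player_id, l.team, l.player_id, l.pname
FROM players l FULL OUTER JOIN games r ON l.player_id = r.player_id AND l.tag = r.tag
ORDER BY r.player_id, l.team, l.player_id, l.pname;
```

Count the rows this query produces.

15

FULL OUTER JOIN keeps every row from both sides; unmatched rows get NULL for the other side's columns.
Matching on l.player_id = r.player_id AND l.tag = r.tag. A NULL in a compared column never satisfies the condition.
- l (player_id=9, tag=TH) pairs with 2 row(s) of r.
- l (player_id=8, tag=CR) has no partner → padded with NULL.
- l (player_id=1, tag=MT) pairs with 1 row(s) of r.
- l (player_id=NULL, tag=GN) has no partner → padded with NULL.
- l (player_id=4, tag=MT) has no partner → padded with NULL.
- l (player_id=4, tag=MT) has no partner → padded with NULL.
- l (player_id=2, tag=TH) has no partner → padded with NULL.
- l (player_id=8, tag=MT) has no partner → padded with NULL.
- l (player_id=1, tag=CR) has no partner → padded with NULL.
- 5 r row(s) had no l match → kept, l columns NULL.
Total: 3 matched + 12 padded = 15 rows.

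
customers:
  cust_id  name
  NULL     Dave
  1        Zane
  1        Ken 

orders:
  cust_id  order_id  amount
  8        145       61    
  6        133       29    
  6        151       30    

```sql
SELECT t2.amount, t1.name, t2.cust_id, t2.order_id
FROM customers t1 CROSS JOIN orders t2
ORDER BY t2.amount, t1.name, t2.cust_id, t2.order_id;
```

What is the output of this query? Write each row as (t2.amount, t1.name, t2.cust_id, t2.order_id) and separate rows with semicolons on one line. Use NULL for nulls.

CROSS JOIN pairs every row of `customers` with every row of `orders`: 3 × 3 = 9 rows.
After projecting and ordering:
t2.amount | t1.name | t2.cust_id | t2.order_id
29 | Dave | 6 | 133
29 | Ken | 6 | 133
29 | Zane | 6 | 133
30 | Dave | 6 | 151
30 | Ken | 6 | 151
30 | Zane | 6 | 151
61 | Dave | 8 | 145
61 | Ken | 8 | 145
61 | Zane | 8 | 145

(29, Dave, 6, 133); (29, Ken, 6, 133); (29, Zane, 6, 133); (30, Dave, 6, 151); (30, Ken, 6, 151); (30, Zane, 6, 151); (61, Dave, 8, 145); (61, Ken, 8, 145); (61, Zane, 8, 145)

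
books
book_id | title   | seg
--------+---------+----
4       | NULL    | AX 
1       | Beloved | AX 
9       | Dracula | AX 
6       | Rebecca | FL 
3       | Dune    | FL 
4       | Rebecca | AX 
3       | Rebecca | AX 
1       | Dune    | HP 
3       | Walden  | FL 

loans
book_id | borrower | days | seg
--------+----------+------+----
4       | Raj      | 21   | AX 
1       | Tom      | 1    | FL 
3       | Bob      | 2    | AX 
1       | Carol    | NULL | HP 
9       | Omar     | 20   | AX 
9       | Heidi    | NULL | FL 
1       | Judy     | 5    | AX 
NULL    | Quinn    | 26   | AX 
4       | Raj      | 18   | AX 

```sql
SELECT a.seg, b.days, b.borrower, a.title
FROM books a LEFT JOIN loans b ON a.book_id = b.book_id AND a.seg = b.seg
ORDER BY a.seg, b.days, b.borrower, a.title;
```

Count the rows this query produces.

11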